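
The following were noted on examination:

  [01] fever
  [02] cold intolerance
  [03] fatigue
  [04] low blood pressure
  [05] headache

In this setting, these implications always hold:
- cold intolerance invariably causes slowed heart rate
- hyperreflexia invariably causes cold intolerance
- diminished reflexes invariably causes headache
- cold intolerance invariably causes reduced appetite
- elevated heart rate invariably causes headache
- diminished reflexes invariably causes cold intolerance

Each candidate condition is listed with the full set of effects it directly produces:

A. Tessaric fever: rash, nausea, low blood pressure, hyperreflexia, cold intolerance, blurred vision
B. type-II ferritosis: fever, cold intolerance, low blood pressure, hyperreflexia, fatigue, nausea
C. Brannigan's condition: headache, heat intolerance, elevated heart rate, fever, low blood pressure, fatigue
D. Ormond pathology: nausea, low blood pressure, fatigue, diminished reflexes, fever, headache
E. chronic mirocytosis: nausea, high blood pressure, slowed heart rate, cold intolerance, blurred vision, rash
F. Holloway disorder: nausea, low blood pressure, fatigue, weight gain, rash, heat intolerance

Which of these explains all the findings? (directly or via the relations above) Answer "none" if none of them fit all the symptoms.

D

Per-candidate check:
(A) Tessaric fever — fever ✗; cold intolerance ✓; fatigue ✗; low blood pressure ✓; headache ✗
(B) type-II ferritosis — does not account for headache
(C) Brannigan's condition — fails on cold intolerance (predicts heat intolerance, not cold intolerance)
(D) Ormond pathology — accounts for every observation (cold intolerance via diminished reflexes → cold intolerance)
(E) chronic mirocytosis — fails on fever, fatigue, low blood pressure, headache (predicts high blood pressure, not low blood pressure)
(F) Holloway disorder — fever ✗; cold intolerance ✗; fatigue ✓; low blood pressure ✓; headache ✗
(D) alone accounts for all the evidence.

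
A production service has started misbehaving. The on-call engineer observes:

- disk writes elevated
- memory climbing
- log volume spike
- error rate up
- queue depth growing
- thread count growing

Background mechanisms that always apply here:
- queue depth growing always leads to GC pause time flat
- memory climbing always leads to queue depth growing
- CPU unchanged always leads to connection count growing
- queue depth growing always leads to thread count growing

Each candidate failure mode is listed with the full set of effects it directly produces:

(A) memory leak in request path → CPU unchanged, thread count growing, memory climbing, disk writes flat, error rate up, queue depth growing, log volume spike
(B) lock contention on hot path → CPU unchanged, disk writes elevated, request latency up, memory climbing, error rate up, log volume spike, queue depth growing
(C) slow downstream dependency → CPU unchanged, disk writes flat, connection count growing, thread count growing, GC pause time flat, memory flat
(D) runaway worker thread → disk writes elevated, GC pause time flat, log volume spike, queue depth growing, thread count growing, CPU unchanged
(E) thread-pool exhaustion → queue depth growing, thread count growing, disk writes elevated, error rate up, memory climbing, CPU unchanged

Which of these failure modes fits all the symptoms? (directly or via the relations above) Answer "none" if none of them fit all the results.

B

Per-candidate check:
(A) memory leak in request path — disk writes elevated NO; memory climbing yes; log volume spike yes; error rate up yes; queue depth growing yes; thread count growing yes
(B) lock contention on hot path — accounts for every observation (thread count growing via queue depth growing → thread count growing)
(C) slow downstream dependency — fails on disk writes elevated, memory climbing, log volume spike, error rate up, queue depth growing (predicts disk writes flat, not disk writes elevated; predicts memory flat, not memory climbing)
(D) runaway worker thread — disk writes elevated yes; memory climbing NO; log volume spike yes; error rate up NO; queue depth growing yes; thread count growing yes
(E) thread-pool exhaustion — disk writes elevated yes; memory climbing yes; log volume spike NO; error rate up yes; queue depth growing yes; thread count growing yes
(B) alone accounts for all the evidence.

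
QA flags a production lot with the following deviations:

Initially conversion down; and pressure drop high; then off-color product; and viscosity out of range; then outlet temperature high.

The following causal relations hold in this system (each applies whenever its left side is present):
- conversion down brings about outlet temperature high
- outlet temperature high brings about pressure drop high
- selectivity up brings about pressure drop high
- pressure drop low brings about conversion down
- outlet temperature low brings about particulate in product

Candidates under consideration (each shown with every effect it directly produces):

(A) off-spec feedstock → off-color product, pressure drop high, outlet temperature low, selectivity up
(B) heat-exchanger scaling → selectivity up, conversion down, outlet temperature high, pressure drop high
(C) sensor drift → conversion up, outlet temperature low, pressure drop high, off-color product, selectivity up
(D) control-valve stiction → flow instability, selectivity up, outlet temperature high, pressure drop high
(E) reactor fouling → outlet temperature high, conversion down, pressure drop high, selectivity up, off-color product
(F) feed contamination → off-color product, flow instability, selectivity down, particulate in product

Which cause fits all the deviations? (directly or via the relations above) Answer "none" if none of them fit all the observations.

none

For each candidate, compare predicted effects to what was observed:
(A) off-spec feedstock — fails on conversion down, viscosity out of range, outlet temperature high (predicts outlet temperature low, not outlet temperature high)
(B) heat-exchanger scaling — conversion down ✓; pressure drop high ✓; off-color product ✗; viscosity out of range ✗; outlet temperature high ✓
(C) sensor drift — conversion down ✗; pressure drop high ✓; off-color product ✓; viscosity out of range ✗; outlet temperature high ✗
(D) control-valve stiction — conversion down ✗; pressure drop high ✓; off-color product ✗; viscosity out of range ✗; outlet temperature high ✓
(E) reactor fouling — does not account for viscosity out of range
(F) feed contamination — conversion down ✗; pressure drop high ✗; off-color product ✓; viscosity out of range ✗; outlet temperature high ✗
Every candidate fails on at least one observation.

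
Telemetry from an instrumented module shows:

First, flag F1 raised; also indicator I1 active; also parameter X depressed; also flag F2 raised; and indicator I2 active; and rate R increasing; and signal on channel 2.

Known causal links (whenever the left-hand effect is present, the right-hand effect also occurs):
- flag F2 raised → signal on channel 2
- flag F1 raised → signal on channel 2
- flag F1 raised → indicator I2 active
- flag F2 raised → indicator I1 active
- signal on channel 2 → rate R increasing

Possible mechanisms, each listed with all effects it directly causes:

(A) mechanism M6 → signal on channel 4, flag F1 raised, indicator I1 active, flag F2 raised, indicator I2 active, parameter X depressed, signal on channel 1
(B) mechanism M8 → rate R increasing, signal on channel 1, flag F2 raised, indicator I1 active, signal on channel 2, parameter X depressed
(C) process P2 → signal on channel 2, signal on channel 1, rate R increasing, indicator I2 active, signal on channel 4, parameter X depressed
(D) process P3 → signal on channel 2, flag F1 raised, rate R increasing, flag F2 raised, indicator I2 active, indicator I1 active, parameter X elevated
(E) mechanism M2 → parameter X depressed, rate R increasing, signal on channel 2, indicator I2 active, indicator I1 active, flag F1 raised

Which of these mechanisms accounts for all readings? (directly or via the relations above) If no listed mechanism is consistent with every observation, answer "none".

A

Testing each hypothesis:
(A) mechanism M6 — accounts for every observation (rate R increasing through flag F1 raised → signal on channel 2 → rate R increasing)
(B) mechanism M8 — does not account for flag F1 raised, indicator I2 active
(C) process P2 — does not account for flag F1 raised, indicator I1 active, flag F2 raised
(D) process P3 — flag F1 raised +; indicator I1 active +; parameter X depressed -; flag F2 raised +; indicator I2 active +; rate R increasing +; signal on channel 2 +
(E) mechanism M2 — flag F1 raised +; indicator I1 active +; parameter X depressed +; flag F2 raised -; indicator I2 active +; rate R increasing +; signal on channel 2 +
(A) alone accounts for all the evidence.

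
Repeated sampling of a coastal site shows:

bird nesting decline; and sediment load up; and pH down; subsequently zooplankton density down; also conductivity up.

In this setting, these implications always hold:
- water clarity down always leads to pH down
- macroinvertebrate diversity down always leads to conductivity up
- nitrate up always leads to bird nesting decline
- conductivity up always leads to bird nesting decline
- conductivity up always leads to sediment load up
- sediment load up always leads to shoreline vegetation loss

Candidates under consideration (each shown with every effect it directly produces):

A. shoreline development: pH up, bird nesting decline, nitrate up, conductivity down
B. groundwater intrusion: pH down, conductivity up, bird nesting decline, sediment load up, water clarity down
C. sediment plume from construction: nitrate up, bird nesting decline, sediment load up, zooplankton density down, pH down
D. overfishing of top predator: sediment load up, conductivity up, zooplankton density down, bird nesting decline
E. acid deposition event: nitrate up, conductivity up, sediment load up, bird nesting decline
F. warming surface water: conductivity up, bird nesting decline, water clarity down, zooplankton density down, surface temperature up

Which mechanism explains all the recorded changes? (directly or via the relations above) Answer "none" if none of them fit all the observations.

F

Per-candidate check:
(A) shoreline development — bird nesting decline +; sediment load up -; pH down -; zooplankton density down -; conductivity up -
(B) groundwater intrusion — bird nesting decline +; sediment load up +; pH down +; zooplankton density down -; conductivity up +
(C) sediment plume from construction — bird nesting decline +; sediment load up +; pH down +; zooplankton density down +; conductivity up -
(D) overfishing of top predator — bird nesting decline +; sediment load up +; pH down -; zooplankton density down +; conductivity up +
(E) acid deposition event — bird nesting decline +; sediment load up +; pH down -; zooplankton density down -; conductivity up +
(F) warming surface water — bird nesting decline +; sediment load up + (by conductivity up → sediment load up); pH down + (by water clarity down → pH down); zooplankton density down +; conductivity up +
(F) alone accounts for all the evidence.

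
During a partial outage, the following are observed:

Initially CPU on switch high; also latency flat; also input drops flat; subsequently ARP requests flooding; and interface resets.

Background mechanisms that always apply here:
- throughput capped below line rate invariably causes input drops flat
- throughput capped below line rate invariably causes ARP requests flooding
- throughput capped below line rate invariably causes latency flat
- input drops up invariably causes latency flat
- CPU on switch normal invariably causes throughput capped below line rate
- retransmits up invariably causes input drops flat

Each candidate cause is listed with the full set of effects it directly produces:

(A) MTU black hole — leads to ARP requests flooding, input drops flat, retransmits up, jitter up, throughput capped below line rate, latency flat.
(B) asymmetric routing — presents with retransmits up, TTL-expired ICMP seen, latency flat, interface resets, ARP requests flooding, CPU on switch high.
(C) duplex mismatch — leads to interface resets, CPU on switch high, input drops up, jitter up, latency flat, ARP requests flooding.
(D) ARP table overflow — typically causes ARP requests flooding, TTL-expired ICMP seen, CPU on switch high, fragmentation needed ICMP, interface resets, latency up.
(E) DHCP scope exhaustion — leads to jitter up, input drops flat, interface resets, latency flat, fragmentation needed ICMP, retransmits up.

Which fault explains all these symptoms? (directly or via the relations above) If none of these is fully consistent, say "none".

Checking each candidate against the observations:
(A) MTU black hole — does not account for CPU on switch high, interface resets
(B) asymmetric routing — CPU on switch high ✓; latency flat ✓; input drops flat ✓ (via retransmits up → input drops flat); ARP requests flooding ✓; interface resets ✓
(C) duplex mismatch — CPU on switch high ✓; latency flat ✓; input drops flat ✗; ARP requests flooding ✓; interface resets ✓
(D) ARP table overflow — fails on latency flat, input drops flat (predicts latency up, not latency flat)
(E) DHCP scope exhaustion — CPU on switch high ✗; latency flat ✓; input drops flat ✓; ARP requests flooding ✗; interface resets ✓
Only (B) is consistent with every observation.

B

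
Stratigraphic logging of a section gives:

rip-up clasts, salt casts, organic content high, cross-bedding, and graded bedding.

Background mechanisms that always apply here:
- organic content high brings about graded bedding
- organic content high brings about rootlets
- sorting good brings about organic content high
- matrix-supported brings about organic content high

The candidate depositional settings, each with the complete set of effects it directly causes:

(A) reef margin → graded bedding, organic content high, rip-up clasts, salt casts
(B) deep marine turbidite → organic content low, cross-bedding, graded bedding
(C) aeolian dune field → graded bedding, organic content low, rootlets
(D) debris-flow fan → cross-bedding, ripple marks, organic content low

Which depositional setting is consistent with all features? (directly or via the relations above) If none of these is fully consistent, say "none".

none

Testing each hypothesis:
(A) reef margin — does not account for cross-bedding
(B) deep marine turbidite — rip-up clasts NO; salt casts NO; organic content high NO; cross-bedding yes; graded bedding yes
(C) aeolian dune field — rip-up clasts NO; salt casts NO; organic content high NO; cross-bedding NO; graded bedding yes
(D) debris-flow fan — fails on rip-up clasts, salt casts, organic content high, graded bedding (predicts organic content low, not organic content high)
No candidate is consistent with all observations.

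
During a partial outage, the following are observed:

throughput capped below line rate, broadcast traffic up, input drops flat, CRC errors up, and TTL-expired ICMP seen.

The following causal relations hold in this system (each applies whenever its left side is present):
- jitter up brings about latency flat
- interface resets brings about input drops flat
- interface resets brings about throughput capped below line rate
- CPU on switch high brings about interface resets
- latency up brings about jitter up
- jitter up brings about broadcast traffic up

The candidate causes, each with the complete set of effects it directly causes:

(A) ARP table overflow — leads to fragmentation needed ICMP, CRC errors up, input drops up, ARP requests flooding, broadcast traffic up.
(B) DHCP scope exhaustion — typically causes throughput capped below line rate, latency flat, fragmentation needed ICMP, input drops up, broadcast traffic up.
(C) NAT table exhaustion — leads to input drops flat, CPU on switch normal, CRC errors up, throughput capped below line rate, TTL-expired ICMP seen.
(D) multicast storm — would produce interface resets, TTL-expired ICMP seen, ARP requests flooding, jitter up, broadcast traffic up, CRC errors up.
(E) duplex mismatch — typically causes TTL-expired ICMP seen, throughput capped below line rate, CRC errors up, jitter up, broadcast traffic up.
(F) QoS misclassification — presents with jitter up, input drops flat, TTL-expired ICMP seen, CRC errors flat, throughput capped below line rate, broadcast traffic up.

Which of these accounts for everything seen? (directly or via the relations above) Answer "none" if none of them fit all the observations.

D

Per-candidate check:
(A) ARP table overflow — throughput capped below line rate NO; broadcast traffic up yes; input drops flat NO; CRC errors up yes; TTL-expired ICMP seen NO
(B) DHCP scope exhaustion — fails on input drops flat, CRC errors up, TTL-expired ICMP seen (predicts input drops up, not input drops flat)
(C) NAT table exhaustion — does not account for broadcast traffic up
(D) multicast storm — throughput capped below line rate yes (via interface resets → throughput capped below line rate); broadcast traffic up yes; input drops flat yes (via interface resets → input drops flat); CRC errors up yes; TTL-expired ICMP seen yes
(E) duplex mismatch — does not account for input drops flat
(F) QoS misclassification — fails on CRC errors up (predicts CRC errors flat, not CRC errors up)
Only (D) is consistent with every observation.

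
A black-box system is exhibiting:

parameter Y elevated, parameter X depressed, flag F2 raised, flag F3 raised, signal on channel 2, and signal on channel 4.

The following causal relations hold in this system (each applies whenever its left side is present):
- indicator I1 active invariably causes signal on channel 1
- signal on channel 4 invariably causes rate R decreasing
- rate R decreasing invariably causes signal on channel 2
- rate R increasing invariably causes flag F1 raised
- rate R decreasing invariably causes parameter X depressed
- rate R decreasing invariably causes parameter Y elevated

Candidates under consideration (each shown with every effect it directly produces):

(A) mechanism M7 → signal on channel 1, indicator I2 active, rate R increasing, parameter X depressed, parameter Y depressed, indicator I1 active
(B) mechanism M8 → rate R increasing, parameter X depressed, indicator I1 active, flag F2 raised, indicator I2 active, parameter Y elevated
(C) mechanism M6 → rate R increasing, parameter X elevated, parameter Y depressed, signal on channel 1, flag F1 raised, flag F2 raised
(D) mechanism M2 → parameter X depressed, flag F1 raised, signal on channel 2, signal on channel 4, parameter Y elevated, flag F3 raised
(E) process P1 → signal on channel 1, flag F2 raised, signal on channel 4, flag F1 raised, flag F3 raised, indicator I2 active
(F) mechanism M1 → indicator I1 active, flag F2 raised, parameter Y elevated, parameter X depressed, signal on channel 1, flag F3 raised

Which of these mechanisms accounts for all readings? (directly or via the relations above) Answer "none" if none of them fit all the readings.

Checking each candidate against the observations:
(A) mechanism M7 — parameter Y elevated NO; parameter X depressed yes; flag F2 raised NO; flag F3 raised NO; signal on channel 2 NO; signal on channel 4 NO
(B) mechanism M8 — parameter Y elevated yes; parameter X depressed yes; flag F2 raised yes; flag F3 raised NO; signal on channel 2 NO; signal on channel 4 NO
(C) mechanism M6 — parameter Y elevated NO; parameter X depressed NO; flag F2 raised yes; flag F3 raised NO; signal on channel 2 NO; signal on channel 4 NO
(D) mechanism M2 — parameter Y elevated yes; parameter X depressed yes; flag F2 raised NO; flag F3 raised yes; signal on channel 2 yes; signal on channel 4 yes
(E) process P1 — parameter Y elevated yes (through signal on channel 4 → rate R decreasing → parameter Y elevated); parameter X depressed yes (through signal on channel 4 → rate R decreasing → parameter X depressed); flag F2 raised yes; flag F3 raised yes; signal on channel 2 yes (through signal on channel 4 → rate R decreasing → signal on channel 2); signal on channel 4 yes
(F) mechanism M1 — does not account for signal on channel 2, signal on channel 4
(E) is the only candidate with no mismatches.

E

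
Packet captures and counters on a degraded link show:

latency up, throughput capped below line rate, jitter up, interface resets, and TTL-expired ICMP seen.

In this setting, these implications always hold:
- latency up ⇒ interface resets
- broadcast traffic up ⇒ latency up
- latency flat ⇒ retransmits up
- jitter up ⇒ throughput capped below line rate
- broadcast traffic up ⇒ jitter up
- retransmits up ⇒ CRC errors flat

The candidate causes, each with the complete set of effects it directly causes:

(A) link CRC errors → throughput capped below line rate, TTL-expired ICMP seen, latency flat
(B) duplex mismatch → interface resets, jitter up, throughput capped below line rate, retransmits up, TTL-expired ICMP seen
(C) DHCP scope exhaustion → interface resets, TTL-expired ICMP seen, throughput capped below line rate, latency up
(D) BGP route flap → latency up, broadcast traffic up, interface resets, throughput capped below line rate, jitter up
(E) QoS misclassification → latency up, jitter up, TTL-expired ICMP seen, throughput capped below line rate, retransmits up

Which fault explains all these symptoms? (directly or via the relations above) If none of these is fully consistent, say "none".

Testing each hypothesis:
(A) link CRC errors — fails on latency up, jitter up, interface resets (predicts latency flat, not latency up)
(B) duplex mismatch — latency up -; throughput capped below line rate +; jitter up +; interface resets +; TTL-expired ICMP seen +
(C) DHCP scope exhaustion — does not account for jitter up
(D) BGP route flap — does not account for TTL-expired ICMP seen
(E) QoS misclassification — latency up +; throughput capped below line rate +; jitter up +; interface resets + (by latency up → interface resets); TTL-expired ICMP seen +
Only (E) is consistent with every observation.

E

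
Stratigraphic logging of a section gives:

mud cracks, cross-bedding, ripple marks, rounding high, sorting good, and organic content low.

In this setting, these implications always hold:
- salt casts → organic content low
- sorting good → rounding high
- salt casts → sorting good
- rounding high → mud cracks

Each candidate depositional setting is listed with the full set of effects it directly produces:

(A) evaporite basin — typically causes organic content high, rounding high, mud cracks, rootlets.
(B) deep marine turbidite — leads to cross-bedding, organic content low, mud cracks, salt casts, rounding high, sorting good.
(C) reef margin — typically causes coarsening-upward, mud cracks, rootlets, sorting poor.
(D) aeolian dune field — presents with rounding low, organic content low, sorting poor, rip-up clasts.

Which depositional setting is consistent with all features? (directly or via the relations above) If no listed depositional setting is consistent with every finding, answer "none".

none

Per-candidate check:
(A) evaporite basin — fails on cross-bedding, ripple marks, sorting good, organic content low (predicts organic content high, not organic content low)
(B) deep marine turbidite — mud cracks +; cross-bedding +; ripple marks -; rounding high +; sorting good +; organic content low +
(C) reef margin — fails on cross-bedding, ripple marks, rounding high, sorting good, organic content low (predicts sorting poor, not sorting good)
(D) aeolian dune field — mud cracks -; cross-bedding -; ripple marks -; rounding high -; sorting good -; organic content low +
No candidate is consistent with all observations.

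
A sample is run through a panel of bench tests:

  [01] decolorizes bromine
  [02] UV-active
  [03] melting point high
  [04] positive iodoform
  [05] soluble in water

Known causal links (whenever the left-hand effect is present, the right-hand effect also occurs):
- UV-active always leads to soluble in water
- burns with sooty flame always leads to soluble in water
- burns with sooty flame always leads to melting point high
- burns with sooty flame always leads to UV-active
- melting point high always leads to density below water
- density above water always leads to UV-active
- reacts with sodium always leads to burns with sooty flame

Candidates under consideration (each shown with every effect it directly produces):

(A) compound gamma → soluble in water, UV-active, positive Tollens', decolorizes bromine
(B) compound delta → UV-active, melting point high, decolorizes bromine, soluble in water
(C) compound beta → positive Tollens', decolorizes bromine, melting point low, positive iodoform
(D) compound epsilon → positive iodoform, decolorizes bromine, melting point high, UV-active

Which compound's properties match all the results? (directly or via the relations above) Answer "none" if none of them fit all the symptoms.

For each candidate, compare predicted effects to what was observed:
(A) compound gamma — decolorizes bromine +; UV-active +; melting point high -; positive iodoform -; soluble in water +
(B) compound delta — decolorizes bromine +; UV-active +; melting point high +; positive iodoform -; soluble in water +
(C) compound beta — fails on UV-active, melting point high, soluble in water (predicts melting point low, not melting point high)
(D) compound epsilon — accounts for every observation (soluble in water by UV-active → soluble in water)
(D) is the only candidate with no mismatches.

D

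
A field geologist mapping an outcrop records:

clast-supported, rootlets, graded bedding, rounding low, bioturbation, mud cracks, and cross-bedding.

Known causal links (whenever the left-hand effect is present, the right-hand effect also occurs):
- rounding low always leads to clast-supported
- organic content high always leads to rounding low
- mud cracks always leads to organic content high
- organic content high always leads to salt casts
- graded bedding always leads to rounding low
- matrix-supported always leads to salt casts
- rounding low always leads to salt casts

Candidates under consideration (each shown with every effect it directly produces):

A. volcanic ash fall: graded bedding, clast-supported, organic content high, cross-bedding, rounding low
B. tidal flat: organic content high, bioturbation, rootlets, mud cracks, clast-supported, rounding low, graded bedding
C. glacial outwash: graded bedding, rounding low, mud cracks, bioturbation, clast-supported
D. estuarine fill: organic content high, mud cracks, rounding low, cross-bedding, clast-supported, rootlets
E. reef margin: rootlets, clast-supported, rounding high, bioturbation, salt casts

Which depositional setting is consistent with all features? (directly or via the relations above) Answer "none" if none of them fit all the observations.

Checking each candidate against the observations:
(A) volcanic ash fall — clast-supported +; rootlets -; graded bedding +; rounding low +; bioturbation -; mud cracks -; cross-bedding +
(B) tidal flat — clast-supported +; rootlets +; graded bedding +; rounding low +; bioturbation +; mud cracks +; cross-bedding -
(C) glacial outwash — does not account for rootlets, cross-bedding
(D) estuarine fill — clast-supported +; rootlets +; graded bedding -; rounding low +; bioturbation -; mud cracks +; cross-bedding +
(E) reef margin — clast-supported +; rootlets +; graded bedding -; rounding low -; bioturbation +; mud cracks -; cross-bedding -
None of the listed candidates fits everything.

none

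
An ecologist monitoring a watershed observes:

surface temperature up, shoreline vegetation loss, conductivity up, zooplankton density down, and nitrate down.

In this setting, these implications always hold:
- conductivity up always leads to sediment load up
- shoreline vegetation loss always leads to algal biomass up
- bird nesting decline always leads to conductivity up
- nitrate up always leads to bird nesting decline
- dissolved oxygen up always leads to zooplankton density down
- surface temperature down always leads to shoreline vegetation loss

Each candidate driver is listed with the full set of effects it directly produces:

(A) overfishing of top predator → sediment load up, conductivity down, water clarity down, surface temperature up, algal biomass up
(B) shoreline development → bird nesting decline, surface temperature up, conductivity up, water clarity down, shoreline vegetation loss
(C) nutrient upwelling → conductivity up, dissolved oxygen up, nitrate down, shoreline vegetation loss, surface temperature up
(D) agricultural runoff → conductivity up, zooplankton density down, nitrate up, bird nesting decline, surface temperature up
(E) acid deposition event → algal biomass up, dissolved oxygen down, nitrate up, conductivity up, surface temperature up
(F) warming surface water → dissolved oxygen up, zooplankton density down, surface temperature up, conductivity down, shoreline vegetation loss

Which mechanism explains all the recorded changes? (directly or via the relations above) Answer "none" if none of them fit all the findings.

Per-candidate check:
(A) overfishing of top predator — fails on shoreline vegetation loss, conductivity up, zooplankton density down, nitrate down (predicts conductivity down, not conductivity up)
(B) shoreline development — does not account for zooplankton density down, nitrate down
(C) nutrient upwelling — surface temperature up ✓; shoreline vegetation loss ✓; conductivity up ✓; zooplankton density down ✓ (through dissolved oxygen up → zooplankton density down); nitrate down ✓
(D) agricultural runoff — fails on shoreline vegetation loss, nitrate down (predicts nitrate up, not nitrate down)
(E) acid deposition event — surface temperature up ✓; shoreline vegetation loss ✗; conductivity up ✓; zooplankton density down ✗; nitrate down ✗
(F) warming surface water — surface temperature up ✓; shoreline vegetation loss ✓; conductivity up ✗; zooplankton density down ✓; nitrate down ✗
(C) alone accounts for all the evidence.

C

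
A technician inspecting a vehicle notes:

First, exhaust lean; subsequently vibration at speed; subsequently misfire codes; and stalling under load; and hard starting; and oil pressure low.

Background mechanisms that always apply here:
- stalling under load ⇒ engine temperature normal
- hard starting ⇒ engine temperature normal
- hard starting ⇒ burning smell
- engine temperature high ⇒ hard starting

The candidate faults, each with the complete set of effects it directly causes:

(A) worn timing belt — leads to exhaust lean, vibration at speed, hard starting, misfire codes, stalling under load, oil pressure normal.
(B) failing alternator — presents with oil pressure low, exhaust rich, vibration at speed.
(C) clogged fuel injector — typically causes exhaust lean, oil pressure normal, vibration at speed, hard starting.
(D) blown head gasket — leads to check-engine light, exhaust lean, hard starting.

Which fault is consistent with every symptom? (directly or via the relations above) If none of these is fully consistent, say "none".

Checking each candidate against the observations:
(A) worn timing belt — exhaust lean match; vibration at speed match; misfire codes match; stalling under load match; hard starting match; oil pressure low miss
(B) failing alternator — exhaust lean miss; vibration at speed match; misfire codes miss; stalling under load miss; hard starting miss; oil pressure low match
(C) clogged fuel injector — exhaust lean match; vibration at speed match; misfire codes miss; stalling under load miss; hard starting match; oil pressure low miss
(D) blown head gasket — does not account for vibration at speed, misfire codes, stalling under load, oil pressure low
No candidate is consistent with all observations.

none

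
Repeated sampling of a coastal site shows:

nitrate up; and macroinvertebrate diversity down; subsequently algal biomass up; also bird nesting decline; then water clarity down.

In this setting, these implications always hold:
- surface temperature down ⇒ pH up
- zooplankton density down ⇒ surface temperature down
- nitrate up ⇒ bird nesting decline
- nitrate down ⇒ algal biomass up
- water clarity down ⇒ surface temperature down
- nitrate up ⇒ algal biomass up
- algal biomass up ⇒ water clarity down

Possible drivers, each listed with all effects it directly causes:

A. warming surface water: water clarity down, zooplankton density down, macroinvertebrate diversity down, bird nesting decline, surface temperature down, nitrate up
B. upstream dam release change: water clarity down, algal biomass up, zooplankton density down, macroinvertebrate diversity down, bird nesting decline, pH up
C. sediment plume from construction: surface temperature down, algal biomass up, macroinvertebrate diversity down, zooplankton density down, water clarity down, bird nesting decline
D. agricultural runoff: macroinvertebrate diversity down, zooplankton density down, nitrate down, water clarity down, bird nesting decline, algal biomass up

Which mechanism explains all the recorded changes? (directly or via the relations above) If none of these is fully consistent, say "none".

A

Testing each hypothesis:
(A) warming surface water — nitrate up yes; macroinvertebrate diversity down yes; algal biomass up yes (by nitrate up → algal biomass up); bird nesting decline yes; water clarity down yes
(B) upstream dam release change — nitrate up NO; macroinvertebrate diversity down yes; algal biomass up yes; bird nesting decline yes; water clarity down yes
(C) sediment plume from construction — nitrate up NO; macroinvertebrate diversity down yes; algal biomass up yes; bird nesting decline yes; water clarity down yes
(D) agricultural runoff — nitrate up NO; macroinvertebrate diversity down yes; algal biomass up yes; bird nesting decline yes; water clarity down yes
(A) is the only candidate with no mismatches.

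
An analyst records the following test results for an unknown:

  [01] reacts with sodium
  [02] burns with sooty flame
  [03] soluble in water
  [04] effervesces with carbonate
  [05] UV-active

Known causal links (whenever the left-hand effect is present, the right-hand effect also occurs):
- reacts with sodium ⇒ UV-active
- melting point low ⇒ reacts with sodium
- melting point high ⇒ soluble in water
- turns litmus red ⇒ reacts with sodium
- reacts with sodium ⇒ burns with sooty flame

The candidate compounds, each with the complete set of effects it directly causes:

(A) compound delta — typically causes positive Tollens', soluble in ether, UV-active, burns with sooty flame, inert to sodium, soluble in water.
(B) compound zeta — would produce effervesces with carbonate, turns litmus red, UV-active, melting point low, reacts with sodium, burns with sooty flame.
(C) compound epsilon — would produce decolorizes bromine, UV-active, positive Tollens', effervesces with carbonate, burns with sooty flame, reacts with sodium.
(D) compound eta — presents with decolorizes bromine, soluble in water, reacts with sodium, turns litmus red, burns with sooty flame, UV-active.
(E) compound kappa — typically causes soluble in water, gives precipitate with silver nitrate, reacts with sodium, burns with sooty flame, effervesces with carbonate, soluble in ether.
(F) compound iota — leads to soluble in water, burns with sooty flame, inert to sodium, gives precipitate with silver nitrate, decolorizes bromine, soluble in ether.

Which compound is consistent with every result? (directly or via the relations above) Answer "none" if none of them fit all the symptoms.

For each candidate, compare predicted effects to what was observed:
(A) compound delta — fails on reacts with sodium, effervesces with carbonate (predicts inert to sodium, not reacts with sodium)
(B) compound zeta — reacts with sodium +; burns with sooty flame +; soluble in water -; effervesces with carbonate +; UV-active +
(C) compound epsilon — reacts with sodium +; burns with sooty flame +; soluble in water -; effervesces with carbonate +; UV-active +
(D) compound eta — does not account for effervesces with carbonate
(E) compound kappa — accounts for every observation (UV-active by reacts with sodium → UV-active)
(F) compound iota — reacts with sodium -; burns with sooty flame +; soluble in water +; effervesces with carbonate -; UV-active -
Only (E) is consistent with every observation.

E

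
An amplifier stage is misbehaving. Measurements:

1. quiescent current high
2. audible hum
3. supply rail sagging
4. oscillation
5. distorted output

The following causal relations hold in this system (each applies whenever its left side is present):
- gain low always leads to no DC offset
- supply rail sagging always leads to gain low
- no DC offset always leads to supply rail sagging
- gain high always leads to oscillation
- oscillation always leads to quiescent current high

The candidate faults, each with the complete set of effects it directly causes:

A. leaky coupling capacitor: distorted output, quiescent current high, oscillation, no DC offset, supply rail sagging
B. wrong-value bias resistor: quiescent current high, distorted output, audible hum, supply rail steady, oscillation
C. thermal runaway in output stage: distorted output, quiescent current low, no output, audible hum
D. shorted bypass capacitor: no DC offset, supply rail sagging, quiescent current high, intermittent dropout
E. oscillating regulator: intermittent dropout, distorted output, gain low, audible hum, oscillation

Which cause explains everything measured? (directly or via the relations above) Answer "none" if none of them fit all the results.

Per-candidate check:
(A) leaky coupling capacitor — quiescent current high match; audible hum miss; supply rail sagging match; oscillation match; distorted output match
(B) wrong-value bias resistor — quiescent current high match; audible hum match; supply rail sagging miss; oscillation match; distorted output match
(C) thermal runaway in output stage — quiescent current high miss; audible hum match; supply rail sagging miss; oscillation miss; distorted output match
(D) shorted bypass capacitor — quiescent current high match; audible hum miss; supply rail sagging match; oscillation miss; distorted output miss
(E) oscillating regulator — quiescent current high match (through oscillation → quiescent current high); audible hum match; supply rail sagging match (through gain low → no DC offset → supply rail sagging); oscillation match; distorted output match
(E) is the only candidate with no mismatches.

E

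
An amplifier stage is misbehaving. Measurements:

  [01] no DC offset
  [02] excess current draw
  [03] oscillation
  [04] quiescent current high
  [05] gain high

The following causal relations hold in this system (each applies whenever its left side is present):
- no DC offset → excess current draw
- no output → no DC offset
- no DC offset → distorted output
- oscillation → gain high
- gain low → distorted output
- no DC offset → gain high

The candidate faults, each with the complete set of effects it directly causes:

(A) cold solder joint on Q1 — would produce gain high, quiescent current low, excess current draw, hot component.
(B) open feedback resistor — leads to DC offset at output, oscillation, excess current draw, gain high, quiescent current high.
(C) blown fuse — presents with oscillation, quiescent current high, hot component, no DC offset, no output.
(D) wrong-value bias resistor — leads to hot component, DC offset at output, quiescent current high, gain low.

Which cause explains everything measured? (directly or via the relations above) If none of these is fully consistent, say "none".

Per-candidate check:
(A) cold solder joint on Q1 — fails on no DC offset, oscillation, quiescent current high (predicts quiescent current low, not quiescent current high)
(B) open feedback resistor — fails on no DC offset (predicts DC offset at output, not no DC offset)
(C) blown fuse — accounts for every observation (excess current draw through no DC offset → excess current draw)
(D) wrong-value bias resistor — fails on no DC offset, excess current draw, oscillation, gain high (predicts DC offset at output, not no DC offset; predicts gain low, not gain high)
(C) is the only candidate with no mismatches.

C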